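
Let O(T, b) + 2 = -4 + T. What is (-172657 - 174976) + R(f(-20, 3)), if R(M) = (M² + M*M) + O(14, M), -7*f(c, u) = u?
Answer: -17033607/49 ≈ -3.4762e+5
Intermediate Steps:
O(T, b) = -6 + T (O(T, b) = -2 + (-4 + T) = -6 + T)
f(c, u) = -u/7
R(M) = 8 + 2*M² (R(M) = (M² + M*M) + (-6 + 14) = (M² + M²) + 8 = 2*M² + 8 = 8 + 2*M²)
(-172657 - 174976) + R(f(-20, 3)) = (-172657 - 174976) + (8 + 2*(-⅐*3)²) = -347633 + (8 + 2*(-3/7)²) = -347633 + (8 + 2*(9/49)) = -347633 + (8 + 18/49) = -347633 + 410/49 = -17033607/49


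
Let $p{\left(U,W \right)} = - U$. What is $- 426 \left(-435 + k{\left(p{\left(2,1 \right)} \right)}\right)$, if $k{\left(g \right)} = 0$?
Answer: $185310$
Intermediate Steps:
$- 426 \left(-435 + k{\left(p{\left(2,1 \right)} \right)}\right) = - 426 \left(-435 + 0\right) = \left(-426\right) \left(-435\right) = 185310$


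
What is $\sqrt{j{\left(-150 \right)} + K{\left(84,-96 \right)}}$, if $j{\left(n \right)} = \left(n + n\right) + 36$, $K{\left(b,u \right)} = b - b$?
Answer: $2 i \sqrt{66} \approx 16.248 i$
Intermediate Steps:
$K{\left(b,u \right)} = 0$
$j{\left(n \right)} = 36 + 2 n$ ($j{\left(n \right)} = 2 n + 36 = 36 + 2 n$)
$\sqrt{j{\left(-150 \right)} + K{\left(84,-96 \right)}} = \sqrt{\left(36 + 2 \left(-150\right)\right) + 0} = \sqrt{\left(36 - 300\right) + 0} = \sqrt{-264 + 0} = \sqrt{-264} = 2 i \sqrt{66}$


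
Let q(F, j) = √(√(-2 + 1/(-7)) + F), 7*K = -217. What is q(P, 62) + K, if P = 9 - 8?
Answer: -31 + 7^(¾)*√(√7 + I*√15)/7 ≈ -29.823 + 0.62162*I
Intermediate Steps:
K = -31 (K = (⅐)*(-217) = -31)
P = 1
q(F, j) = √(F + I*√105/7) (q(F, j) = √(√(-2 - ⅐) + F) = √(√(-15/7) + F) = √(I*√105/7 + F) = √(F + I*√105/7))
q(P, 62) + K = 7^(¾)*√(I*√15 + 1*√7)/7 - 31 = 7^(¾)*√(I*√15 + √7)/7 - 31 = 7^(¾)*√(√7 + I*√15)/7 - 31 = -31 + 7^(¾)*√(√7 + I*√15)/7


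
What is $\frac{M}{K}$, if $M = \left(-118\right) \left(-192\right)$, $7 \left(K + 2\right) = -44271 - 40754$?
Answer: $- \frac{158592}{85039} \approx -1.8649$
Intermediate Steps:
$K = - \frac{85039}{7}$ ($K = -2 + \frac{-44271 - 40754}{7} = -2 + \frac{1}{7} \left(-85025\right) = -2 - \frac{85025}{7} = - \frac{85039}{7} \approx -12148.0$)
$M = 22656$
$\frac{M}{K} = \frac{22656}{- \frac{85039}{7}} = 22656 \left(- \frac{7}{85039}\right) = - \frac{158592}{85039}$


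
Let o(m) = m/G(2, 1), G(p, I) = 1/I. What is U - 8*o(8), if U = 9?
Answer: -55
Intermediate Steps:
o(m) = m (o(m) = m/(1/1) = m/1 = m*1 = m)
U - 8*o(8) = 9 - 8*8 = 9 - 64 = -55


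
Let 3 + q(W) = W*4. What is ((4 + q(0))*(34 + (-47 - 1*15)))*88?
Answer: -2464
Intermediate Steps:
q(W) = -3 + 4*W (q(W) = -3 + W*4 = -3 + 4*W)
((4 + q(0))*(34 + (-47 - 1*15)))*88 = ((4 + (-3 + 4*0))*(34 + (-47 - 1*15)))*88 = ((4 + (-3 + 0))*(34 + (-47 - 15)))*88 = ((4 - 3)*(34 - 62))*88 = (1*(-28))*88 = -28*88 = -2464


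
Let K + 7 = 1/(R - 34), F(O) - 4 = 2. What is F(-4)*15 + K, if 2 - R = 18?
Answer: 4149/50 ≈ 82.980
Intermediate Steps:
R = -16 (R = 2 - 1*18 = 2 - 18 = -16)
F(O) = 6 (F(O) = 4 + 2 = 6)
K = -351/50 (K = -7 + 1/(-16 - 34) = -7 + 1/(-50) = -7 - 1/50 = -351/50 ≈ -7.0200)
F(-4)*15 + K = 6*15 - 351/50 = 90 - 351/50 = 4149/50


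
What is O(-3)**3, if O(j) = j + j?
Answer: -216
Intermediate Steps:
O(j) = 2*j
O(-3)**3 = (2*(-3))**3 = (-6)**3 = -216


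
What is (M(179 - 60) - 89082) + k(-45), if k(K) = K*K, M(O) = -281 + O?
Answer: -87219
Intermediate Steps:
k(K) = K**2
(M(179 - 60) - 89082) + k(-45) = ((-281 + (179 - 60)) - 89082) + (-45)**2 = ((-281 + 119) - 89082) + 2025 = (-162 - 89082) + 2025 = -89244 + 2025 = -87219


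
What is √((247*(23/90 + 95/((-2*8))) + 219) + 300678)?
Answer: √1078176815/60 ≈ 547.26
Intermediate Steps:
√((247*(23/90 + 95/((-2*8))) + 219) + 300678) = √((247*(23*(1/90) + 95/(-16)) + 219) + 300678) = √((247*(23/90 + 95*(-1/16)) + 219) + 300678) = √((247*(23/90 - 95/16) + 219) + 300678) = √((247*(-4091/720) + 219) + 300678) = √((-1010477/720 + 219) + 300678) = √(-852797/720 + 300678) = √(215635363/720) = √1078176815/60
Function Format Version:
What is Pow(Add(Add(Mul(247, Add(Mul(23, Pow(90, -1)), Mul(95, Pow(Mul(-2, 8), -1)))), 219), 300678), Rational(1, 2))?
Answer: Mul(Rational(1, 60), Pow(1078176815, Rational(1, 2))) ≈ 547.26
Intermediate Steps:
Pow(Add(Add(Mul(247, Add(Mul(23, Pow(90, -1)), Mul(95, Pow(Mul(-2, 8), -1)))), 219), 300678), Rational(1, 2)) = Pow(Add(Add(Mul(247, Add(Mul(23, Rational(1, 90)), Mul(95, Pow(-16, -1)))), 219), 300678), Rational(1, 2)) = Pow(Add(Add(Mul(247, Add(Rational(23, 90), Mul(95, Rational(-1, 16)))), 219), 300678), Rational(1, 2)) = Pow(Add(Add(Mul(247, Add(Rational(23, 90), Rational(-95, 16))), 219), 300678), Rational(1, 2)) = Pow(Add(Add(Mul(247, Rational(-4091, 720)), 219), 300678), Rational(1, 2)) = Pow(Add(Add(Rational(-1010477, 720), 219), 300678), Rational(1, 2)) = Pow(Add(Rational(-852797, 720), 300678), Rational(1, 2)) = Pow(Rational(215635363, 720), Rational(1, 2)) = Mul(Rational(1, 60), Pow(1078176815, Rational(1, 2)))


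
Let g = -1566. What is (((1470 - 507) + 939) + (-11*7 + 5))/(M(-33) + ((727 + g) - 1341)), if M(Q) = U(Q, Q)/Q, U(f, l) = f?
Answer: -1830/2179 ≈ -0.83984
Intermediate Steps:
M(Q) = 1 (M(Q) = Q/Q = 1)
(((1470 - 507) + 939) + (-11*7 + 5))/(M(-33) + ((727 + g) - 1341)) = (((1470 - 507) + 939) + (-11*7 + 5))/(1 + ((727 - 1566) - 1341)) = ((963 + 939) + (-77 + 5))/(1 + (-839 - 1341)) = (1902 - 72)/(1 - 2180) = 1830/(-2179) = 1830*(-1/2179) = -1830/2179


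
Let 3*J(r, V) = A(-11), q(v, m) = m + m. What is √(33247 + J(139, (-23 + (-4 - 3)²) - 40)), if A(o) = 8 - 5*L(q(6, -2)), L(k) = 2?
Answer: √299217/3 ≈ 182.34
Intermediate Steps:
q(v, m) = 2*m
A(o) = -2 (A(o) = 8 - 5*2 = 8 - 1*10 = 8 - 10 = -2)
J(r, V) = -⅔ (J(r, V) = (⅓)*(-2) = -⅔)
√(33247 + J(139, (-23 + (-4 - 3)²) - 40)) = √(33247 - ⅔) = √(99739/3) = √299217/3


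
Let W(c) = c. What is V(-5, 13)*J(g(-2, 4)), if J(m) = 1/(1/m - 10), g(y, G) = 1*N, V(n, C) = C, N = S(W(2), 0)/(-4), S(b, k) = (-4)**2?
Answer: -52/41 ≈ -1.2683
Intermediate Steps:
S(b, k) = 16
N = -4 (N = 16/(-4) = 16*(-1/4) = -4)
g(y, G) = -4 (g(y, G) = 1*(-4) = -4)
J(m) = 1/(-10 + 1/m) (J(m) = 1/(1/m - 10) = 1/(-10 + 1/m))
V(-5, 13)*J(g(-2, 4)) = 13*(-1*(-4)/(-1 + 10*(-4))) = 13*(-1*(-4)/(-1 - 40)) = 13*(-1*(-4)/(-41)) = 13*(-1*(-4)*(-1/41)) = 13*(-4/41) = -52/41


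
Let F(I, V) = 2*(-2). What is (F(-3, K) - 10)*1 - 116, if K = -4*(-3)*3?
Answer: -130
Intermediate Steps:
K = 36 (K = 12*3 = 36)
F(I, V) = -4
(F(-3, K) - 10)*1 - 116 = (-4 - 10)*1 - 116 = -14*1 - 116 = -14 - 116 = -130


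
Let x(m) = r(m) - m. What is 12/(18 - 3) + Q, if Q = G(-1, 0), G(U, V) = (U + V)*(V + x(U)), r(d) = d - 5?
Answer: 29/5 ≈ 5.8000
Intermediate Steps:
r(d) = -5 + d
x(m) = -5 (x(m) = (-5 + m) - m = -5)
G(U, V) = (-5 + V)*(U + V) (G(U, V) = (U + V)*(V - 5) = (U + V)*(-5 + V) = (-5 + V)*(U + V))
Q = 5 (Q = 0**2 - 5*(-1) - 5*0 - 1*0 = 0 + 5 + 0 + 0 = 5)
12/(18 - 3) + Q = 12/(18 - 3) + 5 = 12/15 + 5 = 12*(1/15) + 5 = 4/5 + 5 = 29/5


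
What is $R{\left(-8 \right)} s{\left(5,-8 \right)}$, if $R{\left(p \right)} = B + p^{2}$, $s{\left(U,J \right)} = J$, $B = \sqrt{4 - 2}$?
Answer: $-512 - 8 \sqrt{2} \approx -523.31$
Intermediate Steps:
$B = \sqrt{2} \approx 1.4142$
$R{\left(p \right)} = \sqrt{2} + p^{2}$
$R{\left(-8 \right)} s{\left(5,-8 \right)} = \left(\sqrt{2} + \left(-8\right)^{2}\right) \left(-8\right) = \left(\sqrt{2} + 64\right) \left(-8\right) = \left(64 + \sqrt{2}\right) \left(-8\right) = -512 - 8 \sqrt{2}$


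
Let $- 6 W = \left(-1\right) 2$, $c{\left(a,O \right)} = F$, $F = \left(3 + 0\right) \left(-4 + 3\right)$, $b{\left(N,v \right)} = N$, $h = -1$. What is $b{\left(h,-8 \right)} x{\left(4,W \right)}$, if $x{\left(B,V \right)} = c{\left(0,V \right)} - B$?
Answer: $7$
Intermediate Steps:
$F = -3$ ($F = 3 \left(-1\right) = -3$)
$c{\left(a,O \right)} = -3$
$W = \frac{1}{3}$ ($W = - \frac{\left(-1\right) 2}{6} = \left(- \frac{1}{6}\right) \left(-2\right) = \frac{1}{3} \approx 0.33333$)
$x{\left(B,V \right)} = -3 - B$
$b{\left(h,-8 \right)} x{\left(4,W \right)} = - (-3 - 4) = \left(-1\right) \left(-7\right) = 7$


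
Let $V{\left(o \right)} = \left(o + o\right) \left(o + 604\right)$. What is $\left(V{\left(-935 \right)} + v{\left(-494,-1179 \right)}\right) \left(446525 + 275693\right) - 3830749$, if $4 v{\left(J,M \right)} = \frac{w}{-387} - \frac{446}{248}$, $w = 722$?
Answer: $\frac{42903842540148575}{95976} \approx 4.4703 \cdot 10^{11}$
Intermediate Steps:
$v{\left(J,M \right)} = - \frac{175829}{191952}$ ($v{\left(J,M \right)} = \frac{\frac{722}{-387} - \frac{446}{248}}{4} = \frac{722 \left(- \frac{1}{387}\right) - \frac{223}{124}}{4} = \frac{- \frac{722}{387} - \frac{223}{124}}{4} = \frac{1}{4} \left(- \frac{175829}{47988}\right) = - \frac{175829}{191952}$)
$V{\left(o \right)} = 2 o \left(604 + o\right)$
$\left(V{\left(-935 \right)} + v{\left(-494,-1179 \right)}\right) \left(446525 + 275693\right) - 3830749 = \left(2 \left(-935\right) \left(604 - 935\right) - \frac{175829}{191952}\right) \left(446525 + 275693\right) - 3830749 = \left(2 \left(-935\right) \left(-331\right) - \frac{175829}{191952}\right) 722218 - 3830749 = \left(618970 - \frac{175829}{191952}\right) 722218 - 3830749 = \frac{118812353611}{191952} \cdot 722218 - 3830749 = \frac{42904210200114599}{95976} - 3830749 = \frac{42903842540148575}{95976}$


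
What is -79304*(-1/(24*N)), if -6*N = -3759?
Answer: 19826/3759 ≈ 5.2743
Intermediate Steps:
N = 1253/2 (N = -⅙*(-3759) = 1253/2 ≈ 626.50)
-79304*(-1/(24*N)) = -79304/(1253*(-3*(-4)*(-2))/2) = -79304/(1253*(12*(-2))/2) = -79304/((1253/2)*(-24)) = -79304/(-15036) = -79304*(-1/15036) = 19826/3759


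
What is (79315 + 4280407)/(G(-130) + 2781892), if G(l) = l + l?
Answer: 2179861/1390816 ≈ 1.5673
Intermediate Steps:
G(l) = 2*l
(79315 + 4280407)/(G(-130) + 2781892) = (79315 + 4280407)/(2*(-130) + 2781892) = 4359722/(-260 + 2781892) = 4359722/2781632 = 4359722*(1/2781632) = 2179861/1390816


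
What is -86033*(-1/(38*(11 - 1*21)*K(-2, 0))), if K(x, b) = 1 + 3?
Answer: -86033/1520 ≈ -56.601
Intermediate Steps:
K(x, b) = 4
-86033*(-1/(38*(11 - 1*21)*K(-2, 0))) = -86033*(-1/(152*(11 - 1*21))) = -86033*(-1/(152*(11 - 21))) = -86033/(-10*4*(-38)) = -86033/((-40*(-38))) = -86033/1520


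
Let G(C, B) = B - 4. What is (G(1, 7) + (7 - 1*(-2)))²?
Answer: 144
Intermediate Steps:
G(C, B) = -4 + B
(G(1, 7) + (7 - 1*(-2)))² = ((-4 + 7) + (7 - 1*(-2)))² = (3 + (7 + 2))² = (3 + 9)² = 12² = 144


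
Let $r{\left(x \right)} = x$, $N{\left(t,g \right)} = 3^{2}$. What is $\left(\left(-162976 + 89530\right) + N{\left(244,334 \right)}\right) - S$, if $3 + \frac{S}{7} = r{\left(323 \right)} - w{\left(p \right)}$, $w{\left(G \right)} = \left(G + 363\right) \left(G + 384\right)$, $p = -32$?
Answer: $739907$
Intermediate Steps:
$N{\left(t,g \right)} = 9$
$w{\left(G \right)} = \left(363 + G\right) \left(384 + G\right)$
$S = -813344$ ($S = -21 + 7 \left(323 - \left(139392 + \left(-32\right)^{2} + 747 \left(-32\right)\right)\right) = -21 + 7 \left(323 - \left(139392 + 1024 - 23904\right)\right) = -21 + 7 \left(323 - 116512\right) = -21 + 7 \left(-116189\right) = -21 - 813323 = -813344$)
$\left(\left(-162976 + 89530\right) + N{\left(244,334 \right)}\right) - S = \left(\left(-162976 + 89530\right) + 9\right) - -813344 = \left(-73446 + 9\right) + 813344 = -73437 + 813344 = 739907$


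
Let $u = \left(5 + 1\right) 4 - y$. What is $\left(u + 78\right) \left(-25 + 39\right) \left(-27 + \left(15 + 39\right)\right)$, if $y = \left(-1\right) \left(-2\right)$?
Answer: $37800$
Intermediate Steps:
$y = 2$
$u = 22$ ($u = \left(5 + 1\right) 4 - 2 = 6 \cdot 4 - 2 = 24 - 2 = 22$)
$\left(u + 78\right) \left(-25 + 39\right) \left(-27 + \left(15 + 39\right)\right) = \left(22 + 78\right) \left(-25 + 39\right) \left(-27 + \left(15 + 39\right)\right) = 100 \cdot 14 \left(-27 + 54\right) = 100 \cdot 14 \cdot 27 = 100 \cdot 378 = 37800$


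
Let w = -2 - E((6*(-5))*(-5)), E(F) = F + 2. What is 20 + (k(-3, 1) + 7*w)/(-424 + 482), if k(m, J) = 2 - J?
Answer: 83/58 ≈ 1.4310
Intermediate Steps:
E(F) = 2 + F
w = -154 (w = -2 - (2 + (6*(-5))*(-5)) = -2 - (2 - 30*(-5)) = -2 - (2 + 150) = -2 - 1*152 = -2 - 152 = -154)
20 + (k(-3, 1) + 7*w)/(-424 + 482) = 20 + ((2 - 1*1) + 7*(-154))/(-424 + 482) = 20 + ((2 - 1) - 1078)/58 = 20 + (1 - 1078)/58 = 20 + (1/58)*(-1077) = 20 - 1077/58 = 83/58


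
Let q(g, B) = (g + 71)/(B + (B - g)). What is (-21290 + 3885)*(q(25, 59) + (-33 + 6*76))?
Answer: -228788725/31 ≈ -7.3803e+6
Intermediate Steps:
q(g, B) = (71 + g)/(-g + 2*B)
(-21290 + 3885)*(q(25, 59) + (-33 + 6*76)) = (-21290 + 3885)*((71 + 25)/(-1*25 + 2*59) + (-33 + 6*76)) = -17405*(96/(-25 + 118) + (-33 + 456)) = -17405*(96/93 + 423) = -17405*((1/93)*96 + 423) = -17405*(32/31 + 423) = -17405*13145/31 = -228788725/31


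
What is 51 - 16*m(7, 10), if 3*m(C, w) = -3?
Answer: 67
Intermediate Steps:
m(C, w) = -1 (m(C, w) = (⅓)*(-3) = -1)
51 - 16*m(7, 10) = 51 - 16*(-1) = 51 + 16 = 67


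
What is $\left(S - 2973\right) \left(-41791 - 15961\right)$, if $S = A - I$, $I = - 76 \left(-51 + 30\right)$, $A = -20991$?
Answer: $1476141120$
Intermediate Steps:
$I = 1596$ ($I = \left(-76\right) \left(-21\right) = 1596$)
$S = -22587$ ($S = -20991 - 1596 = -22587$)
$\left(S - 2973\right) \left(-41791 - 15961\right) = \left(-22587 - 2973\right) \left(-41791 - 15961\right) = \left(-25560\right) \left(-57752\right) = 1476141120$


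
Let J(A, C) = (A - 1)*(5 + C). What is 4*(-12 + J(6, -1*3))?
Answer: -8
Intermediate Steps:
J(A, C) = (-1 + A)*(5 + C)
4*(-12 + J(6, -1*3)) = 4*(-12 + (-5 - (-1)*3 + 5*6 + 6*(-1*3))) = 4*(-12 + (-5 - 1*(-3) + 30 + 6*(-3))) = 4*(-12 + (-5 + 3 + 30 - 18)) = 4*(-12 + 10) = 4*(-2) = -8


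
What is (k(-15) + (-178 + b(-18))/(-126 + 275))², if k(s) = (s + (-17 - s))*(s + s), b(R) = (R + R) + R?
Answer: 5739274564/22201 ≈ 2.5851e+5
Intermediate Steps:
b(R) = 3*R (b(R) = 2*R + R = 3*R)
k(s) = -34*s
(k(-15) + (-178 + b(-18))/(-126 + 275))² = (-34*(-15) + (-178 + 3*(-18))/(-126 + 275))² = (510 + (-178 - 54)/149)² = (510 - 232*1/149)² = (510 - 232/149)² = (75758/149)² = 5739274564/22201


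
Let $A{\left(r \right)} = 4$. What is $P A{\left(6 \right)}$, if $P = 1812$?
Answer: $7248$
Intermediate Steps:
$P A{\left(6 \right)} = 1812 \cdot 4 = 7248$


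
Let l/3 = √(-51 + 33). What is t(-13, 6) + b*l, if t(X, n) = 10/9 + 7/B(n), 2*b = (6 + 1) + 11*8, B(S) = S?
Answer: 41/18 + 855*I*√2/2 ≈ 2.2778 + 604.58*I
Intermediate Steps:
b = 95/2 (b = ((6 + 1) + 11*8)/2 = (7 + 88)/2 = (½)*95 = 95/2 ≈ 47.500)
t(X, n) = 10/9 + 7/n
l = 9*I*√2 (l = 3*√(-51 + 33) = 3*√(-18) = 3*(3*I*√2) = 9*I*√2 ≈ 12.728*I)
t(-13, 6) + b*l = (10/9 + 7/6) + 95*(9*I*√2)/2 = (10/9 + 7*(⅙)) + 855*I*√2/2 = (10/9 + 7/6) + 855*I*√2/2 = 41/18 + 855*I*√2/2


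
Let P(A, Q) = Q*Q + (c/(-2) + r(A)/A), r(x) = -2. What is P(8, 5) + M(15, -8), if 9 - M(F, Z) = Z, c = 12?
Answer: 143/4 ≈ 35.750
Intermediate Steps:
M(F, Z) = 9 - Z
P(A, Q) = -6 + Q² - 2/A (P(A, Q) = Q*Q + (12/(-2) - 2/A) = Q² + (12*(-½) - 2/A) = Q² + (-6 - 2/A) = -6 + Q² - 2/A)
P(8, 5) + M(15, -8) = (-6 + 5² - 2/8) + (9 - 1*(-8)) = (-6 + 25 - 2*⅛) + (9 + 8) = (-6 + 25 - ¼) + 17 = 75/4 + 17 = 143/4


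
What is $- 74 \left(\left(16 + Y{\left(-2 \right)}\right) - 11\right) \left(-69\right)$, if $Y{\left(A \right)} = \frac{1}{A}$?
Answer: $22977$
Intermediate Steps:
$- 74 \left(\left(16 + Y{\left(-2 \right)}\right) - 11\right) \left(-69\right) = - 74 \left(\left(16 + \frac{1}{-2}\right) - 11\right) \left(-69\right) = - 74 \left(\left(16 - \frac{1}{2}\right) - 11\right) \left(-69\right) = - 74 \left(\frac{31}{2} - 11\right) \left(-69\right) = \left(-74\right) \frac{9}{2} \left(-69\right) = \left(-333\right) \left(-69\right) = 22977$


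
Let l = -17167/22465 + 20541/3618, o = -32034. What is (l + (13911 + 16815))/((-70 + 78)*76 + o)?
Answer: -832586179993/851418018540 ≈ -0.97788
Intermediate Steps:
l = 133114453/27092790 (l = -17167*1/22465 + 20541*(1/3618) = -17167/22465 + 6847/1206 = 133114453/27092790 ≈ 4.9133)
(l + (13911 + 16815))/((-70 + 78)*76 + o) = (133114453/27092790 + (13911 + 16815))/((-70 + 78)*76 - 32034) = (133114453/27092790 + 30726)/(8*76 - 32034) = 832586179993/(27092790*(608 - 32034)) = (832586179993/27092790)/(-31426) = (832586179993/27092790)*(-1/31426) = -832586179993/851418018540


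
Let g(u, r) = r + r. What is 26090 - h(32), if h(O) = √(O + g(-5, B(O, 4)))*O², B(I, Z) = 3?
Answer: 26090 - 1024*√38 ≈ 19778.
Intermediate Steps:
g(u, r) = 2*r
h(O) = O²*√(6 + O) (h(O) = √(O + 2*3)*O² = √(O + 6)*O² = √(6 + O)*O² = O²*√(6 + O))
26090 - h(32) = 26090 - 32²*√(6 + 32) = 26090 - 1024*√38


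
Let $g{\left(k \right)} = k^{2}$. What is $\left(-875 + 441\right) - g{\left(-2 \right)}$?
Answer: $-438$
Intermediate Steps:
$\left(-875 + 441\right) - g{\left(-2 \right)} = \left(-875 + 441\right) - \left(-2\right)^{2} = -434 - 4 = -438$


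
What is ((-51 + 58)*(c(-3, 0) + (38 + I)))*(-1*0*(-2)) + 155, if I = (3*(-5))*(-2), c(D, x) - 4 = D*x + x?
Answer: 155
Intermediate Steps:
c(D, x) = 4 + x + D*x (c(D, x) = 4 + (D*x + x) = 4 + (x + D*x) = 4 + x + D*x)
I = 30 (I = -15*(-2) = 30)
((-51 + 58)*(c(-3, 0) + (38 + I)))*(-1*0*(-2)) + 155 = ((-51 + 58)*((4 + 0 - 3*0) + (38 + 30)))*(-1*0*(-2)) + 155 = (7*((4 + 0 + 0) + 68))*(0*(-2)) + 155 = (7*(4 + 68))*0 + 155 = (7*72)*0 + 155 = 504*0 + 155 = 0 + 155 = 155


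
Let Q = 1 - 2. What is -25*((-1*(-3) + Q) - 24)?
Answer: 550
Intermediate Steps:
Q = -1
-25*((-1*(-3) + Q) - 24) = -25*((-1*(-3) - 1) - 24) = -25*((3 - 1) - 24) = -25*(2 - 24) = -25*(-22) = 550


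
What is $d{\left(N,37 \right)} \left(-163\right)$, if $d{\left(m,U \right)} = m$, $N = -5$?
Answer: $815$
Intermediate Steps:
$d{\left(N,37 \right)} \left(-163\right) = \left(-5\right) \left(-163\right) = 815$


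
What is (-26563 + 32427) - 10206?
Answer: -4342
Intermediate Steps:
(-26563 + 32427) - 10206 = 5864 - 10206 = -4342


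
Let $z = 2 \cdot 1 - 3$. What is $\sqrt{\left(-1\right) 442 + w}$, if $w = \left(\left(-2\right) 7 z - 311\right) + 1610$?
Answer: $\sqrt{871} \approx 29.513$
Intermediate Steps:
$z = -1$ ($z = 2 - 3 = -1$)
$w = 1313$ ($w = \left(\left(-2\right) 7 \left(-1\right) - 311\right) + 1610 = \left(\left(-14\right) \left(-1\right) - 311\right) + 1610 = \left(14 - 311\right) + 1610 = -297 + 1610 = 1313$)
$\sqrt{\left(-1\right) 442 + w} = \sqrt{\left(-1\right) 442 + 1313} = \sqrt{-442 + 1313} = \sqrt{871}$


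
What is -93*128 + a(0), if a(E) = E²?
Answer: -11904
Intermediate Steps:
-93*128 + a(0) = -93*128 + 0² = -11904 + 0 = -11904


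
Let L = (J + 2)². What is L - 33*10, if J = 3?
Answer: -305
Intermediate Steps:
L = 25 (L = (3 + 2)² = 5² = 25)
L - 33*10 = 25 - 33*10 = 25 - 330 = -305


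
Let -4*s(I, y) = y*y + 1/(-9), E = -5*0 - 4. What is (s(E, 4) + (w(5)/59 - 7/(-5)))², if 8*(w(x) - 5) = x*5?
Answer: 2673820681/451137600 ≈ 5.9268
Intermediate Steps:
w(x) = 5 + 5*x/8 (w(x) = 5 + (x*5)/8 = 5 + (5*x)/8 = 5 + 5*x/8)
E = -4 (E = 0 - 4 = -4)
s(I, y) = 1/36 - y²/4 (s(I, y) = -(y*y + 1/(-9))/4 = -(y² - ⅑)/4 = -(-⅑ + y²)/4 = 1/36 - y²/4)
(s(E, 4) + (w(5)/59 - 7/(-5)))² = ((1/36 - ¼*4²) + ((5 + (5/8)*5)/59 - 7/(-5)))² = ((1/36 - ¼*16) + ((5 + 25/8)*(1/59) - 7*(-⅕)))² = ((1/36 - 4) + ((65/8)*(1/59) + 7/5))² = (-143/36 + (65/472 + 7/5))² = (-143/36 + 3629/2360)² = (-51709/21240)² = 2673820681/451137600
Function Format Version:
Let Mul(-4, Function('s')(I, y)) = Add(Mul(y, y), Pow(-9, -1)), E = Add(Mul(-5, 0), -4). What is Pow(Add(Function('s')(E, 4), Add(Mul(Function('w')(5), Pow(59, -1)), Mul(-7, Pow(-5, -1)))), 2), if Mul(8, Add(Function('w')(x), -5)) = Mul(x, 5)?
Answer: Rational(2673820681, 451137600) ≈ 5.9268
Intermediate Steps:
Function('w')(x) = Add(5, Mul(Rational(5, 8), x)) (Function('w')(x) = Add(5, Mul(Rational(1, 8), Mul(x, 5))) = Add(5, Mul(Rational(1, 8), Mul(5, x))) = Add(5, Mul(Rational(5, 8), x)))
E = -4 (E = Add(0, -4) = -4)
Function('s')(I, y) = Add(Rational(1, 36), Mul(Rational(-1, 4), Pow(y, 2))) (Function('s')(I, y) = Mul(Rational(-1, 4), Add(Mul(y, y), Pow(-9, -1))) = Mul(Rational(-1, 4), Add(Pow(y, 2), Rational(-1, 9))) = Mul(Rational(-1, 4), Add(Rational(-1, 9), Pow(y, 2))) = Add(Rational(1, 36), Mul(Rational(-1, 4), Pow(y, 2))))
Pow(Add(Function('s')(E, 4), Add(Mul(Function('w')(5), Pow(59, -1)), Mul(-7, Pow(-5, -1)))), 2) = Pow(Add(Add(Rational(1, 36), Mul(Rational(-1, 4), Pow(4, 2))), Add(Mul(Add(5, Mul(Rational(5, 8), 5)), Pow(59, -1)), Mul(-7, Pow(-5, -1)))), 2) = Pow(Add(Add(Rational(1, 36), Mul(Rational(-1, 4), 16)), Add(Mul(Add(5, Rational(25, 8)), Rational(1, 59)), Mul(-7, Rational(-1, 5)))), 2) = Pow(Add(Add(Rational(1, 36), -4), Add(Mul(Rational(65, 8), Rational(1, 59)), Rational(7, 5))), 2) = Pow(Add(Rational(-143, 36), Add(Rational(65, 472), Rational(7, 5))), 2) = Pow(Add(Rational(-143, 36), Rational(3629, 2360)), 2) = Pow(Rational(-51709, 21240), 2) = Rational(2673820681, 451137600)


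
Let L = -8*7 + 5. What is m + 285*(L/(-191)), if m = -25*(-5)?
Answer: 38410/191 ≈ 201.10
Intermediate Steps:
L = -51 (L = -56 + 5 = -51)
m = 125
m + 285*(L/(-191)) = 125 + 285*(-51/(-191)) = 125 + 285*(-51*(-1/191)) = 125 + 285*(51/191) = 125 + 14535/191 = 38410/191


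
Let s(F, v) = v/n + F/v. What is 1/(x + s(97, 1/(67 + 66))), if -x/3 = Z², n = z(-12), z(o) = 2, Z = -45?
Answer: 266/1815717 ≈ 0.00014650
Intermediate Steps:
n = 2
s(F, v) = v/2 + F/v
x = -6075 (x = -3*(-45)² = -3*2025 = -6075)
1/(x + s(97, 1/(67 + 66))) = 1/(-6075 + (1/(2*(67 + 66)) + 97/(1/(67 + 66)))) = 1/(-6075 + ((½)/133 + 97/(1/133))) = 1/(-6075 + ((½)*(1/133) + 97/(1/133))) = 1/(-6075 + (1/266 + 97*133)) = 1/(-6075 + (1/266 + 12901)) = 1/(-6075 + 3431667/266) = 1/(1815717/266) = 266/1815717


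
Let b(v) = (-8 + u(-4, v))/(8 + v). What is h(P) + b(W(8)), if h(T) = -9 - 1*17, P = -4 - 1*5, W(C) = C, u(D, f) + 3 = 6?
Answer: -421/16 ≈ -26.313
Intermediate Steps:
u(D, f) = 3 (u(D, f) = -3 + 6 = 3)
b(v) = -5/(8 + v) (b(v) = (-8 + 3)/(8 + v) = -5/(8 + v))
P = -9 (P = -4 - 5 = -9)
h(T) = -26 (h(T) = -9 - 17 = -26)
h(P) + b(W(8)) = -26 - 5/(8 + 8) = -26 - 5/16 = -421/16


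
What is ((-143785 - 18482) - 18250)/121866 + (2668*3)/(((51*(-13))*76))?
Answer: -44172395/26932386 ≈ -1.6401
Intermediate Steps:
((-143785 - 18482) - 18250)/121866 + (2668*3)/(((51*(-13))*76)) = (-162267 - 18250)*(1/121866) + 8004/((-663*76)) = -180517*1/121866 + 8004/(-50388) = -180517/121866 + 8004*(-1/50388) = -180517/121866 - 667/4199 = -44172395/26932386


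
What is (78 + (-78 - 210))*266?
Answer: -55860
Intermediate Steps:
(78 + (-78 - 210))*266 = (78 - 288)*266 = -210*266 = -55860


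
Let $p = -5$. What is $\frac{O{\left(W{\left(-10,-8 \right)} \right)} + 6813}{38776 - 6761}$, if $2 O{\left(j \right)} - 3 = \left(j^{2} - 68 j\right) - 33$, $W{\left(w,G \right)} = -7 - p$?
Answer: $\frac{6868}{32015} \approx 0.21452$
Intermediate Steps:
$W{\left(w,G \right)} = -2$ ($W{\left(w,G \right)} = -7 - -5 = -7 + 5 = -2$)
$O{\left(j \right)} = -15 + \frac{j^{2}}{2} - 34 j$ ($O{\left(j \right)} = \frac{3}{2} + \frac{\left(j^{2} - 68 j\right) - 33}{2} = \frac{3}{2} + \frac{-33 + j^{2} - 68 j}{2} = \frac{3}{2} - \left(\frac{33}{2} + 34 j - \frac{j^{2}}{2}\right) = -15 + \frac{j^{2}}{2} - 34 j$)
$\frac{O{\left(W{\left(-10,-8 \right)} \right)} + 6813}{38776 - 6761} = \frac{\left(-15 + \frac{\left(-2\right)^{2}}{2} - -68\right) + 6813}{38776 - 6761} = \frac{\left(-15 + \frac{1}{2} \cdot 4 + 68\right) + 6813}{32015} = \left(\left(-15 + 2 + 68\right) + 6813\right) \frac{1}{32015} = \left(55 + 6813\right) \frac{1}{32015} = 6868 \cdot \frac{1}{32015} = \frac{6868}{32015}$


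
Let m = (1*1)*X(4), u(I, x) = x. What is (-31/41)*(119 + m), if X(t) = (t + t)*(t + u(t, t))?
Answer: -5673/41 ≈ -138.37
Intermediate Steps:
X(t) = 4*t**2 (X(t) = (t + t)*(t + t) = (2*t)*(2*t) = 4*t**2)
m = 64 (m = (1*1)*(4*4**2) = 1*(4*16) = 1*64 = 64)
(-31/41)*(119 + m) = (-31/41)*(119 + 64) = -31*1/41*183 = -31/41*183 = -5673/41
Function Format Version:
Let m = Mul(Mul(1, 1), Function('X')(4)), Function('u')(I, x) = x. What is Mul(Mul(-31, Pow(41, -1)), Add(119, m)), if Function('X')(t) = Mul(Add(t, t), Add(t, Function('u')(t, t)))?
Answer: Rational(-5673, 41) ≈ -138.37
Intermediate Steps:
Function('X')(t) = Mul(4, Pow(t, 2)) (Function('X')(t) = Mul(Add(t, t), Add(t, t)) = Mul(Mul(2, t), Mul(2, t)) = Mul(4, Pow(t, 2)))
m = 64 (m = Mul(Mul(1, 1), Mul(4, Pow(4, 2))) = Mul(1, Mul(4, 16)) = Mul(1, 64) = 64)
Mul(Mul(-31, Pow(41, -1)), Add(119, m)) = Mul(Mul(-31, Pow(41, -1)), Add(119, 64)) = Mul(Mul(-31, Rational(1, 41)), 183) = Mul(Rational(-31, 41), 183) = Rational(-5673, 41)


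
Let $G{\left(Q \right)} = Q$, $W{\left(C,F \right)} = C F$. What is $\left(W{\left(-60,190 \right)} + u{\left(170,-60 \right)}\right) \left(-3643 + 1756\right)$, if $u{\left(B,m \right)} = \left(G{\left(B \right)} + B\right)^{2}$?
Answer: $-196625400$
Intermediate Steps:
$u{\left(B,m \right)} = 4 B^{2}$ ($u{\left(B,m \right)} = \left(B + B\right)^{2} = \left(2 B\right)^{2} = 4 B^{2}$)
$\left(W{\left(-60,190 \right)} + u{\left(170,-60 \right)}\right) \left(-3643 + 1756\right) = \left(\left(-60\right) 190 + 4 \cdot 170^{2}\right) \left(-3643 + 1756\right) = \left(-11400 + 4 \cdot 28900\right) \left(-1887\right) = \left(-11400 + 115600\right) \left(-1887\right) = 104200 \left(-1887\right) = -196625400$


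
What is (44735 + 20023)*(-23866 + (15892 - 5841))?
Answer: -894631770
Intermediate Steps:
(44735 + 20023)*(-23866 + (15892 - 5841)) = 64758*(-23866 + 10051) = 64758*(-13815) = -894631770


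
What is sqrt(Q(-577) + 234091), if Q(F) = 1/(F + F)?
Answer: sqrt(311742729002)/1154 ≈ 483.83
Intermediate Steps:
Q(F) = 1/(2*F)
sqrt(Q(-577) + 234091) = sqrt((1/2)/(-577) + 234091) = sqrt((1/2)*(-1/577) + 234091) = sqrt(-1/1154 + 234091) = sqrt(270141013/1154) = sqrt(311742729002)/1154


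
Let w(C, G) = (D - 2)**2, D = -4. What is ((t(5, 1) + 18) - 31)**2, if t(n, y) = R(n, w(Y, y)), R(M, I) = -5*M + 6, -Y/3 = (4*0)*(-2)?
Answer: 1024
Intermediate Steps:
Y = 0 (Y = -3*4*0*(-2) = -0*(-2) = -3*0 = 0)
w(C, G) = 36 (w(C, G) = (-4 - 2)**2 = (-6)**2 = 36)
R(M, I) = 6 - 5*M
t(n, y) = 6 - 5*n
((t(5, 1) + 18) - 31)**2 = (((6 - 5*5) + 18) - 31)**2 = (((6 - 25) + 18) - 31)**2 = ((-19 + 18) - 31)**2 = (-1 - 31)**2 = (-32)**2 = 1024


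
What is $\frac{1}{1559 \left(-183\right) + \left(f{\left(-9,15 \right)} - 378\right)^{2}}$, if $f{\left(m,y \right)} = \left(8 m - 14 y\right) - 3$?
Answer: $\frac{1}{154272} \approx 6.4821 \cdot 10^{-6}$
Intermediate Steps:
$f{\left(m,y \right)} = -3 - 14 y + 8 m$ ($f{\left(m,y \right)} = \left(- 14 y + 8 m\right) - 3 = -3 - 14 y + 8 m$)
$\frac{1}{1559 \left(-183\right) + \left(f{\left(-9,15 \right)} - 378\right)^{2}} = \frac{1}{1559 \left(-183\right) + \left(\left(-3 - 210 + 8 \left(-9\right)\right) - 378\right)^{2}} = \frac{1}{-285297 + \left(\left(-3 - 210 - 72\right) - 378\right)^{2}} = \frac{1}{-285297 + \left(-285 - 378\right)^{2}} = \frac{1}{-285297 + \left(-663\right)^{2}} = \frac{1}{-285297 + 439569} = \frac{1}{154272}$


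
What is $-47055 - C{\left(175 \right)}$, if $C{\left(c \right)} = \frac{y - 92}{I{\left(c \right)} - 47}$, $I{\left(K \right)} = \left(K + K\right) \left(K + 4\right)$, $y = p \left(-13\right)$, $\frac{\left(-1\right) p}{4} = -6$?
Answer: $- \frac{2945783761}{62603} \approx -47055.0$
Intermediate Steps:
$p = 24$ ($p = \left(-4\right) \left(-6\right) = 24$)
$y = -312$ ($y = 24 \left(-13\right) = -312$)
$I{\left(K \right)} = 2 K \left(4 + K\right)$
$C{\left(c \right)} = - \frac{404}{-47 + 2 c \left(4 + c\right)}$ ($C{\left(c \right)} = \frac{-312 - 92}{2 c \left(4 + c\right) - 47} = - \frac{404}{-47 + 2 c \left(4 + c\right)}$)
$-47055 - C{\left(175 \right)} = -47055 - - \frac{404}{-47 + 2 \cdot 175 \left(4 + 175\right)} = -47055 - - \frac{404}{-47 + 2 \cdot 175 \cdot 179} = -47055 - - \frac{404}{-47 + 62650} = -47055 - - \frac{404}{62603} = -47055 + \frac{404}{62603} = - \frac{2945783761}{62603}$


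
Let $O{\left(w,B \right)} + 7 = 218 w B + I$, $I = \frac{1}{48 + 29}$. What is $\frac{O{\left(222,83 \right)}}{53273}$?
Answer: $\frac{309298298}{4102021} \approx 75.401$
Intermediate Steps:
$I = \frac{1}{77} \approx 0.012987$
$O{\left(w,B \right)} = - \frac{538}{77} + 218 B w$ ($O{\left(w,B \right)} = -7 + \left(218 w B + \frac{1}{77}\right) = -7 + \left(218 B w + \frac{1}{77}\right) = -7 + \left(\frac{1}{77} + 218 B w\right) = - \frac{538}{77} + 218 B w$)
$\frac{O{\left(222,83 \right)}}{53273} = \frac{- \frac{538}{77} + 218 \cdot 83 \cdot 222}{53273} = \left(- \frac{538}{77} + 4016868\right) \frac{1}{53273} = \frac{309298298}{77} \cdot \frac{1}{53273} = \frac{309298298}{4102021}$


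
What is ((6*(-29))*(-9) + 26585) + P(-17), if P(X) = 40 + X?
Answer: 28174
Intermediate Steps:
((6*(-29))*(-9) + 26585) + P(-17) = ((6*(-29))*(-9) + 26585) + (40 - 17) = (-174*(-9) + 26585) + 23 = (1566 + 26585) + 23 = 28151 + 23 = 28174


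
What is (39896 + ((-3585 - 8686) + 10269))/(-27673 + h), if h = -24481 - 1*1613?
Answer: -37894/53767 ≈ -0.70478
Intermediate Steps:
h = -26094 (h = -24481 - 1613 = -26094)
(39896 + ((-3585 - 8686) + 10269))/(-27673 + h) = (39896 + ((-3585 - 8686) + 10269))/(-27673 - 26094) = (39896 + (-12271 + 10269))/(-53767) = (39896 - 2002)*(-1/53767) = 37894*(-1/53767) = -37894/53767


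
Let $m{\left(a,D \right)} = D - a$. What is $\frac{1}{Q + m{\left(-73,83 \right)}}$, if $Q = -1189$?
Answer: $- \frac{1}{1033} \approx -0.00096805$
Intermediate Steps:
$\frac{1}{Q + m{\left(-73,83 \right)}} = \frac{1}{-1189 + \left(83 - -73\right)} = \frac{1}{-1189 + \left(83 + 73\right)} = \frac{1}{-1189 + 156} = \frac{1}{-1033} = - \frac{1}{1033}$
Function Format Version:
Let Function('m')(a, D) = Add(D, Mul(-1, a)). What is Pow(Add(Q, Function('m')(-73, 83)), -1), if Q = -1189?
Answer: Rational(-1, 1033) ≈ -0.00096805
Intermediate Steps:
Pow(Add(Q, Function('m')(-73, 83)), -1) = Pow(Add(-1189, Add(83, Mul(-1, -73))), -1) = Pow(Add(-1189, Add(83, 73)), -1) = Pow(Add(-1189, 156), -1) = Pow(-1033, -1) = Rational(-1, 1033)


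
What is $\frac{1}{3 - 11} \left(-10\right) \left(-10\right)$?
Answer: $- \frac{25}{2} \approx -12.5$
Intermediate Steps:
$\frac{1}{3 - 11} \left(-10\right) \left(-10\right) = \frac{1}{-8} \left(-10\right) \left(-10\right) = \left(- \frac{1}{8}\right) \left(-10\right) \left(-10\right) = \frac{5}{4} \left(-10\right) = - \frac{25}{2}$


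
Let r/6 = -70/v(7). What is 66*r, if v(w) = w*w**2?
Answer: -3960/49 ≈ -80.816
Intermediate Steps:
v(w) = w**3
r = -60/49 (r = 6*(-70/(7**3)) = 6*(-70/343) = 6*(-70*1/343) = 6*(-10/49) = -60/49 ≈ -1.2245)
66*r = 66*(-60/49) = -3960/49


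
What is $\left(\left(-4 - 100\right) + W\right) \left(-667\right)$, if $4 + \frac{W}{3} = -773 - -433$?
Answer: $757712$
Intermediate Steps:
$W = -1032$ ($W = -12 + 3 \left(-773 - -433\right) = -12 + 3 \left(-773 + 433\right) = -12 + 3 \left(-340\right) = -12 - 1020 = -1032$)
$\left(\left(-4 - 100\right) + W\right) \left(-667\right) = \left(\left(-4 - 100\right) - 1032\right) \left(-667\right) = \left(-104 - 1032\right) \left(-667\right) = \left(-1136\right) \left(-667\right) = 757712$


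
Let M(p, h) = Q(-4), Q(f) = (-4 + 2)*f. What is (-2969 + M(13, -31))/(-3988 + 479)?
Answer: 2961/3509 ≈ 0.84383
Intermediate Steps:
Q(f) = -2*f
M(p, h) = 8 (M(p, h) = -2*(-4) = 8)
(-2969 + M(13, -31))/(-3988 + 479) = (-2969 + 8)/(-3988 + 479) = -2961/(-3509) = -2961*(-1/3509) = 2961/3509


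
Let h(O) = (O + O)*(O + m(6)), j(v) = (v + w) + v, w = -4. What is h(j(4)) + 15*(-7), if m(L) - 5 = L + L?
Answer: 63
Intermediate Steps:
m(L) = 5 + 2*L (m(L) = 5 + (L + L) = 5 + 2*L)
j(v) = -4 + 2*v (j(v) = (v - 4) + v = (-4 + v) + v = -4 + 2*v)
h(O) = 2*O*(17 + O) (h(O) = (O + O)*(O + (5 + 2*6)) = (2*O)*(O + (5 + 12)) = (2*O)*(O + 17) = (2*O)*(17 + O) = 2*O*(17 + O))
h(j(4)) + 15*(-7) = 2*(-4 + 2*4)*(17 + (-4 + 2*4)) + 15*(-7) = 2*(-4 + 8)*(17 + (-4 + 8)) - 105 = 2*4*(17 + 4) - 105 = 2*4*21 - 105 = 168 - 105 = 63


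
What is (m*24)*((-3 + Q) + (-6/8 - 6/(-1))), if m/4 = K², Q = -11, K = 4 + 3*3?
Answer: -141960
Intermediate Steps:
K = 13 (K = 4 + 9 = 13)
m = 676 (m = 4*13² = 4*169 = 676)
(m*24)*((-3 + Q) + (-6/8 - 6/(-1))) = (676*24)*((-3 - 11) + (-6/8 - 6/(-1))) = 16224*(-14 + (-6*⅛ - 6*(-1))) = 16224*(-14 + (-¾ + 6)) = 16224*(-14 + 21/4) = 16224*(-35/4) = -141960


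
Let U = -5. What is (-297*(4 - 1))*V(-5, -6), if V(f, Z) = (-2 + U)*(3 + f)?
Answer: -12474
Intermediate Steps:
V(f, Z) = -21 - 7*f (V(f, Z) = (-2 - 5)*(3 + f) = -7*(3 + f) = -21 - 7*f)
(-297*(4 - 1))*V(-5, -6) = (-297*(4 - 1))*(-21 - 7*(-5)) = (-297*3)*(-21 + 35) = -99*9*14 = -891*14 = -12474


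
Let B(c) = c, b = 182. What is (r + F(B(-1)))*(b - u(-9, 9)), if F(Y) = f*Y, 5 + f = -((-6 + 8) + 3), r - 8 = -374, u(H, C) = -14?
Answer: -69776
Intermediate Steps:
r = -366 (r = 8 - 374 = -366)
f = -10 (f = -5 - ((-6 + 8) + 3) = -5 - (2 + 3) = -5 - 1*5 = -5 - 5 = -10)
F(Y) = -10*Y
(r + F(B(-1)))*(b - u(-9, 9)) = (-366 - 10*(-1))*(182 - 1*(-14)) = (-366 + 10)*(182 + 14) = -356*196 = -69776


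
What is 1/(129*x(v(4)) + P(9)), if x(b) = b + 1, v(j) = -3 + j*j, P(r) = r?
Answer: 1/1815 ≈ 0.00055096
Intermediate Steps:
v(j) = -3 + j**2
x(b) = 1 + b
1/(129*x(v(4)) + P(9)) = 1/(129*(1 + (-3 + 4**2)) + 9) = 1/(129*(1 + (-3 + 16)) + 9) = 1/(129*(1 + 13) + 9) = 1/(129*14 + 9) = 1/(1806 + 9) = 1/1815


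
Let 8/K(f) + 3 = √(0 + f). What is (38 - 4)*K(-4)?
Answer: -816/13 - 544*I/13 ≈ -62.769 - 41.846*I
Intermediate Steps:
K(f) = 8/(-3 + √f) (K(f) = 8/(-3 + √(0 + f)) = 8/(-3 + √f))
(38 - 4)*K(-4) = (38 - 4)*(8/(-3 + √(-4))) = 34*(8/(-3 + 2*I)) = 34*(8*((-3 - 2*I)/13)) = 34*(8*(-3 - 2*I)/13) = 272*(-3 - 2*I)/13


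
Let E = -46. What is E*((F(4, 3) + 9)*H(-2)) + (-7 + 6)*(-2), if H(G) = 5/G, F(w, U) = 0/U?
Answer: 1037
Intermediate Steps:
F(w, U) = 0
E*((F(4, 3) + 9)*H(-2)) + (-7 + 6)*(-2) = -46*(0 + 9)*5/(-2) + (-7 + 6)*(-2) = -414*5*(-1/2) - 1*(-2) = -414*(-5)/2 + 2 = -46*(-45/2) + 2 = 1035 + 2 = 1037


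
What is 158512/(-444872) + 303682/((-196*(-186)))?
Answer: 8082556577/1013640852 ≈ 7.9738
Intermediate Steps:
158512/(-444872) + 303682/((-196*(-186))) = 158512*(-1/444872) + 303682/36456 = -19814/55609 + 303682*(1/36456) = -19814/55609 + 151841/18228 = 8082556577/1013640852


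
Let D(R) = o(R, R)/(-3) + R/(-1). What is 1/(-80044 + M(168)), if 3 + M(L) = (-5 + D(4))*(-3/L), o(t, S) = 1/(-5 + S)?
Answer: -84/6723935 ≈ -1.2493e-5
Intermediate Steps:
D(R) = -R - 1/(3*(-5 + R)) (D(R) = 1/((-5 + R)*(-3)) + R/(-1) = -⅓/(-5 + R) + R*(-1) = -1/(3*(-5 + R)) - R = -R - 1/(3*(-5 + R)))
M(L) = -3 + 26/L (M(L) = -3 + (-5 + (-⅓ - 1*4*(-5 + 4))/(-5 + 4))*(-3/L) = -3 + (-5 + (-⅓ - 1*4*(-1))/(-1))*(-3/L) = -3 + (-5 - (-⅓ + 4))*(-3/L) = -3 + (-5 - 1*11/3)*(-3/L) = -3 + (-5 - 11/3)*(-3/L) = -3 - (-26)/L = -3 + 26/L)
1/(-80044 + M(168)) = 1/(-80044 + (-3 + 26/168)) = 1/(-80044 + (-3 + 26*(1/168))) = 1/(-80044 + (-3 + 13/84)) = 1/(-80044 - 239/84) = 1/(-6723935/84) = -84/6723935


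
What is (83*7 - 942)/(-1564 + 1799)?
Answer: -361/235 ≈ -1.5362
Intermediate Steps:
(83*7 - 942)/(-1564 + 1799) = (581 - 942)/235 = -361*1/235 = -361/235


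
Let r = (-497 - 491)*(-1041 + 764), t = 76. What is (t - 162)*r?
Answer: -23536136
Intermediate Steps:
r = 273676 (r = -988*(-277) = 273676)
(t - 162)*r = (76 - 162)*273676 = -86*273676 = -23536136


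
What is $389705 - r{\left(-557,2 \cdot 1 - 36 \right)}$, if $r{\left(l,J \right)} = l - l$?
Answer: $389705$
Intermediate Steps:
$r{\left(l,J \right)} = 0$
$389705 - r{\left(-557,2 \cdot 1 - 36 \right)} = 389705 - 0 = 389705 + 0 = 389705$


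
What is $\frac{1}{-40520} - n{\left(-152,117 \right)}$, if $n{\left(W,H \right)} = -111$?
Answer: $\frac{4497719}{40520} \approx 111.0$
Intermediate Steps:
$\frac{1}{-40520} - n{\left(-152,117 \right)} = \frac{1}{-40520} - -111 = - \frac{1}{40520} + 111 = \frac{4497719}{40520}$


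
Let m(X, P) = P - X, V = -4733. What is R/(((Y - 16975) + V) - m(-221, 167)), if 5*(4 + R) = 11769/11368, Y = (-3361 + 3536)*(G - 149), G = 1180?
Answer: -215591/8999420360 ≈ -2.3956e-5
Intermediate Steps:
Y = 180425 (Y = (-3361 + 3536)*(1180 - 149) = 175*1031 = 180425)
R = -215591/56840 (R = -4 + (11769/11368)/5 = -4 + (11769*(1/11368))/5 = -4 + (1/5)*(11769/11368) = -4 + 11769/56840 = -215591/56840 ≈ -3.7929)
R/(((Y - 16975) + V) - m(-221, 167)) = -215591/(56840*(((180425 - 16975) - 4733) - (167 - 1*(-221)))) = -215591/(56840*((163450 - 4733) - (167 + 221))) = -215591/(56840*(158717 - 1*388)) = -215591/(56840*(158717 - 388)) = -215591/56840/158329 = -215591/56840*1/158329 = -215591/8999420360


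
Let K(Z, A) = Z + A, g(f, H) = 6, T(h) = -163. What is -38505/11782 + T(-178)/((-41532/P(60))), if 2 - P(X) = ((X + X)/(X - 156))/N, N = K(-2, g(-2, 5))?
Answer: -12757988659/3914640192 ≈ -3.2590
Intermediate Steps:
K(Z, A) = A + Z
N = 4 (N = 6 - 2 = 4)
P(X) = 2 - X/(2*(-156 + X)) (P(X) = 2 - (X + X)/(X - 156)/4 = 2 - (2*X)/(-156 + X)/4 = 2 - 2*X/(-156 + X)/4 = 2 - X/(2*(-156 + X)))
-38505/11782 + T(-178)/((-41532/P(60))) = -38505/11782 - 163*(-(-208 + 60)/(27688*(-156 + 60))) = -38505*1/11782 - 163/((-41532/((3/2)*(-148)/(-96)))) = -38505/11782 - 163/((-41532/((3/2)*(-1/96)*(-148)))) = -38505/11782 - 163/((-41532/37/16)) = -38505/11782 - 163/((-41532*16/37)) = -38505/11782 - 163/(-664512/37) = -38505/11782 - 163*(-37/664512) = -38505/11782 + 6031/664512 = -12757988659/3914640192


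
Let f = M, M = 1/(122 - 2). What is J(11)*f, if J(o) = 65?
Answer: 13/24 ≈ 0.54167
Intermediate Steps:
M = 1/120 ≈ 0.0083333
f = 1/120 ≈ 0.0083333
J(11)*f = 65*(1/120) = 13/24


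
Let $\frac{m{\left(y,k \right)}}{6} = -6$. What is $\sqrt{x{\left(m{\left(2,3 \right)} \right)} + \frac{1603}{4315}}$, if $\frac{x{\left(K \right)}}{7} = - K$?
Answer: $\frac{\sqrt{4698961645}}{4315} \approx 15.886$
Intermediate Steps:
$m{\left(y,k \right)} = -36$ ($m{\left(y,k \right)} = 6 \left(-6\right) = -36$)
$x{\left(K \right)} = - 7 K$ ($x{\left(K \right)} = 7 \left(- K\right) = - 7 K$)
$\sqrt{x{\left(m{\left(2,3 \right)} \right)} + \frac{1603}{4315}} = \sqrt{\left(-7\right) \left(-36\right) + \frac{1603}{4315}} = \sqrt{252 + 1603 \cdot \frac{1}{4315}} = \sqrt{252 + \frac{1603}{4315}} = \sqrt{\frac{1088983}{4315}} = \frac{\sqrt{4698961645}}{4315}$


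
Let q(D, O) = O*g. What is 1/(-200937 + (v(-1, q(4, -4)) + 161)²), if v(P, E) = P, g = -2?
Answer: -1/175337 ≈ -5.7033e-6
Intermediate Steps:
q(D, O) = -2*O (q(D, O) = O*(-2) = -2*O)
1/(-200937 + (v(-1, q(4, -4)) + 161)²) = 1/(-200937 + (-1 + 161)²) = 1/(-200937 + 160²) = 1/(-200937 + 25600) = 1/(-175337) = -1/175337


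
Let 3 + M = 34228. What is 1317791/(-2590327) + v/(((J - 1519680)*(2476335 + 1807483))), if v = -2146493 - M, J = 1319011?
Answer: -566403167859062318/1113360718562428567 ≈ -0.50873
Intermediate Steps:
M = 34225 (M = -3 + 34228 = 34225)
v = -2180718 (v = -2146493 - 1*34225 = -2146493 - 34225 = -2180718)
1317791/(-2590327) + v/(((J - 1519680)*(2476335 + 1807483))) = 1317791/(-2590327) - 2180718*1/((1319011 - 1519680)*(2476335 + 1807483)) = 1317791*(-1/2590327) - 2180718/((-200669*4283818)) = -1317791/2590327 - 2180718/(-859629474242) = -1317791/2590327 - 2180718*(-1/859629474242) = -1317791/2590327 + 1090359/429814737121 = -566403167859062318/1113360718562428567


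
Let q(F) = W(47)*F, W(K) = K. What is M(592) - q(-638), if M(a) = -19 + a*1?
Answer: 30559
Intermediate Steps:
M(a) = -19 + a
q(F) = 47*F
M(592) - q(-638) = (-19 + 592) - 47*(-638) = 573 - 1*(-29986) = 573 + 29986 = 30559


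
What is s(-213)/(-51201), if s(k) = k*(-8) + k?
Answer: -497/17067 ≈ -0.029121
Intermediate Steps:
s(k) = -7*k (s(k) = -8*k + k = -7*k)
s(-213)/(-51201) = -7*(-213)/(-51201) = 1491*(-1/51201) = -497/17067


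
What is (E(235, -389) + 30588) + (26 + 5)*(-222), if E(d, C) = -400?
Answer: 23306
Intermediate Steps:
(E(235, -389) + 30588) + (26 + 5)*(-222) = (-400 + 30588) + (26 + 5)*(-222) = 30188 + 31*(-222) = 30188 - 6882 = 23306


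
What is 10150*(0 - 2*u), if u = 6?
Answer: -121800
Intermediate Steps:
10150*(0 - 2*u) = 10150*(0 - 2*6) = 10150*(0 - 12) = 10150*(-12) = -121800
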